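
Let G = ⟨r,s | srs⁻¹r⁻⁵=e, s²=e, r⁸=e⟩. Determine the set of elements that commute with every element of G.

An element z ∈ Z(G) iff z commutes with every generator.
For example r² is central: (r²)·r = r³ = r·(r²); (r²)·s = r²s = s·(r²).
Whereas r ∉ Z(G) since r·s = rs ≠ r⁵s = s·r.
Checking each of the 16 elements this way gives Z(G) = {e, r², r⁴, r⁶}, of order 4.

Answer: {e, r², r⁴, r⁶}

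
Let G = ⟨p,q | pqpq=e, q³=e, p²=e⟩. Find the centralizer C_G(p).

⟨p⟩ ⊆ C_G(p) since powers of p commute with p; so |C_G(p)| ≥ |⟨p⟩| = 2.
By orbit–stabilizer, |C_G(p)| = |G| / |conj. class of p| = 6 / 3 = 2.
The 2 elements commuting with p are {e, p}.

Answer: {e, p}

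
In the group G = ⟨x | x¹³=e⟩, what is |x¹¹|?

Compute successive powers until reaching e:
  (x¹¹)¹ = x¹¹, (x¹¹)² = x⁹, (x¹¹)³ = x⁷, (x¹¹)⁴ = x⁵, (x¹¹)⁵ = x³, (x¹¹)⁶ = x, (x¹¹)⁷ = x¹², (x¹¹)⁸ = x¹⁰, (x¹¹)⁹ = x⁸, (x¹¹)¹⁰ = x⁶, (x¹¹)¹¹ = x⁴, (x¹¹)¹² = x², (x¹¹)¹³ = e.
The smallest positive k with (x¹¹)ᵏ = e is 13.

Answer: 13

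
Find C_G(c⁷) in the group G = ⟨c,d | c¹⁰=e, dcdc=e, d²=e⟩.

⟨c⁷⟩ ⊆ C_G(c⁷) since powers of c⁷ commute with c⁷; so |C_G(c⁷)| ≥ |⟨c⁷⟩| = 10.
By orbit–stabilizer, |C_G(c⁷)| = |G| / |conj. class of c⁷| = 20 / 2 = 10.
The 10 elements commuting with c⁷ are {e, c, c², c³, c⁴, c⁵, c⁶, c⁷, c⁸, c⁹}.

Answer: {e, c, c², c³, c⁴, c⁵, c⁶, c⁷, c⁸, c⁹}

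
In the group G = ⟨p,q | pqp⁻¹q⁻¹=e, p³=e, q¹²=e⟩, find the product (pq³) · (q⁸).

Compute (pq³) · (q⁸) by multiplying left to right and reducing via the relations at each step:
  (pq³) · q⁸ = pq¹¹

Answer: pq¹¹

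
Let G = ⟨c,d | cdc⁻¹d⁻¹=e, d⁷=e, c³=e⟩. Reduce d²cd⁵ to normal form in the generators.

Multiply left to right, reducing at each step:
  (d²) · c = cd²
  (cd²) · d⁵ = c

Answer: c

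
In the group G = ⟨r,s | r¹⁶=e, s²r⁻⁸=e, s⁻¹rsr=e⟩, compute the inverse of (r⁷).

The order of (r⁷) is 16 (smallest k with (r⁷)ᵏ = e), so (r⁷)⁻¹ = (r⁷)¹⁵ = r⁹.
Check: (r⁷) · (r⁹) → (r⁷) · r⁹ = e, giving e as required.

Answer: r⁹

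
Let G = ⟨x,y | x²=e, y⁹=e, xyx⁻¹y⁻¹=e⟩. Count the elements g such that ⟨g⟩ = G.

G is cyclic of order 18. An element generates G iff its order is 18, and a cyclic group of order 18 has exactly φ(18) = 6 such elements.

Answer: 6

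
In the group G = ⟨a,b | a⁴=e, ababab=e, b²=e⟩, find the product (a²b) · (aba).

Compute (a²b) · (aba) by multiplying left to right and reducing via the relations at each step:
  (a²b) · a = a²ba
  (a²ba) · b = aba³
  (aba³) · a = ab

Answer: ab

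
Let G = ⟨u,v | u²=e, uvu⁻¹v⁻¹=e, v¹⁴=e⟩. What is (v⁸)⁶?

Compute successive powers of (v⁸), reducing at each step:
  (v⁸)²: (v⁸) · v⁸ = v²
  (v⁸)³: (v²) · v⁸ = v¹⁰
  (v⁸)⁴: (v¹⁰) · v⁸ = v⁴
  (v⁸)⁵: (v⁴) · v⁸ = v¹²
  (v⁸)⁶: (v¹²) · v⁸ = v⁶

Answer: v⁶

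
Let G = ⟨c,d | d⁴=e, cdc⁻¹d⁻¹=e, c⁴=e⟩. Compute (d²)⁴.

Compute successive powers of (d²), reducing at each step:
  (d²)²: (d²) · d² = e
  (d²)³: e · d² = d²
  (d²)⁴: (d²) · d² = e

Answer: e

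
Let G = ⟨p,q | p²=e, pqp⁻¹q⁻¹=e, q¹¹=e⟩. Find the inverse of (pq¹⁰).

The order of (pq¹⁰) is 22 (smallest k with (pq¹⁰)ᵏ = e), so (pq¹⁰)⁻¹ = (pq¹⁰)²¹ = pq.
Check: (pq¹⁰) · (pq) → (pq¹⁰) · p = q¹⁰;   (q¹⁰) · q = e, giving e as required.

Answer: pq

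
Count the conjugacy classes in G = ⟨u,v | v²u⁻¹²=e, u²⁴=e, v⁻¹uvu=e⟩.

The conjugacy classes (representative and size) are:
  [e] (size 1), [u] (size 2), [u²] (size 2), [u³] (size 2), [u⁴] (size 2), [u⁵] (size 2), [u¹⁸] (size 2), [u⁷] (size 2), [u¹⁶] (size 2), [u¹⁵] (size 2), [u¹⁴] (size 2), [u¹³] (size 2), [u¹²] (size 1), [u⁶v] (size 12), [u⁵v⁻¹] (size 12).
Class equation: 1 + 2 + 2 + 2 + 2 + 2 + 2 + 2 + 2 + 2 + 2 + 2 + 1 + 12 + 12 = 48 = |G|. So G has 15 conjugacy classes.

Answer: 15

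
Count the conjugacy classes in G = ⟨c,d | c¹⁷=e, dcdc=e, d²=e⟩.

The conjugacy classes (representative and size) are:
  [e] (size 1), [c¹⁶] (size 2), [c²] (size 2), [c³] (size 2), [c¹³] (size 2), [c¹²] (size 2), [c⁶] (size 2), [c¹⁰] (size 2), [c⁹] (size 2), [c⁷d] (size 17).
Class equation: 1 + 2 + 2 + 2 + 2 + 2 + 2 + 2 + 2 + 17 = 34 = |G|. So G has 10 conjugacy classes.

Answer: 10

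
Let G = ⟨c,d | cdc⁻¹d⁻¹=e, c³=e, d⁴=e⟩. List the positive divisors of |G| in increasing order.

|G| = 12 = 2² · 3. By Lagrange's theorem the order of any subgroup divides 12; the divisors of 12 are 1, 2, 3, 4, 6, 12.

Answer: 1, 2, 3, 4, 6, 12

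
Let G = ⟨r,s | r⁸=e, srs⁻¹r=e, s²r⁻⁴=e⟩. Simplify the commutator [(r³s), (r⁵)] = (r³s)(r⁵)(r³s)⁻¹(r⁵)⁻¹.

[(r³s), (r⁵)] = (r³s)·(r⁵)·(r³s)⁻¹·(r⁵)⁻¹.
  (r³s) · (r⁵) = r²s⁻¹
  (r²s⁻¹) · (r³s⁻¹) = r³
  (r³) · (r³) = r⁶

Answer: r⁶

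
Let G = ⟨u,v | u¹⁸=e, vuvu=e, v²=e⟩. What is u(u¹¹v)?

Compute u · (u¹¹v) by multiplying left to right and reducing via the relations at each step:
  u · u¹¹ = u¹²
  (u¹²) · v = u¹²v

Answer: u¹²v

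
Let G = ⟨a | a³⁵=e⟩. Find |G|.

G is generated by a single element, so G is cyclic. The relator gives a³⁵ = e and no smaller power is forced to be e, so the 35 powers {a, e, a², a³, a⁴, a⁵, a⁶, a⁷, a⁸, a⁹, a²², a²³, a²¹, a²⁰, a²⁴, a²⁵, a²⁶, a²⁷, a²⁸, a²⁹, a³², a³³, a³¹, a³⁰, a³⁴, a¹², a¹³, a¹¹, a¹⁰, a¹⁴, a¹⁵, a¹⁶, a¹⁷, a¹⁸, a¹⁹} are distinct. Hence |G| = 35.

Answer: 35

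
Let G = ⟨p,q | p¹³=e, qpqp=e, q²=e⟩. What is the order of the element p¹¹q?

Compute successive powers until reaching e:
  (p¹¹q)¹ = p¹¹q, (p¹¹q)² = e.
The smallest positive k with (p¹¹q)ᵏ = e is 2.

Answer: 2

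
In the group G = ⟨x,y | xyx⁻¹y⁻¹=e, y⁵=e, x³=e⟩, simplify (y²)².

Compute successive powers of (y²), reducing at each step:
  (y²)²: (y²) · y² = y⁴

Answer: y⁴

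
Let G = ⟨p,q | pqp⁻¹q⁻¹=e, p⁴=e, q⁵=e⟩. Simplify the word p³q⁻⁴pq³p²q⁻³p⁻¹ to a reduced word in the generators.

Multiply left to right, reducing at each step:
  (p³) · q⁻⁴ = p³q
  (p³q) · p = q
  q · q³ = q⁴
  (q⁴) · p² = p²q⁴
  (p²q⁴) · q⁻³ = p²q
  (p²q) · p⁻¹ = pq

Answer: pq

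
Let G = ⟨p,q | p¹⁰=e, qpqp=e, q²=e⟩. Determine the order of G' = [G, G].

G' = [G, G] is generated by all commutators. The generator-pair commutators are: [p, q] = p².
The subgroup they normally generate is {e, p², p⁴, p⁶, p⁸}, of order 5.
Check: |G/G'| = 20/5 = 4 is the order of the abelianisation.

Answer: 5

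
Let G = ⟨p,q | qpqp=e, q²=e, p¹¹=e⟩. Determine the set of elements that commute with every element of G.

An element z ∈ Z(G) iff z commutes with every generator.
For example e is central: e·p = p = p·e; e·q = q = q·e.
Whereas p ∉ Z(G) since p·q = pq ≠ p¹⁰q = q·p.
Checking each of the 22 elements this way gives Z(G) = {e}, of order 1.

Answer: {e}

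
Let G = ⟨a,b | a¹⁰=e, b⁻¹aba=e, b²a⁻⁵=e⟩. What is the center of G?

An element z ∈ Z(G) iff z commutes with every generator.
For example a⁵ is central: (a⁵)·a = a⁶ = a·(a⁵); (a⁵)·b = b⁻¹ = b·(a⁵).
Whereas a ∉ Z(G) since a·b = ab ≠ a⁴b⁻¹ = b·a.
Checking each of the 20 elements this way gives Z(G) = {e, a⁵}, of order 2.

Answer: {e, a⁵}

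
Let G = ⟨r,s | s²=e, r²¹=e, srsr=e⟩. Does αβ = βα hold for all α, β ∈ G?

r·s = rs but s·r = r²⁰s, so r·s ≠ s·r and G is not abelian.

Answer: No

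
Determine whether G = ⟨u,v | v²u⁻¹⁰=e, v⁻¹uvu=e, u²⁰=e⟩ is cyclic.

Every cyclic group is abelian. But u·v = uv while v·u = u⁹v⁻¹, so u·v ≠ v·u and G is not abelian. Hence G is not cyclic.

Answer: No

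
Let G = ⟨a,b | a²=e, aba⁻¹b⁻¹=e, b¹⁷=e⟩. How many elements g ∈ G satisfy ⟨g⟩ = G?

G is cyclic of order 34. An element generates G iff its order is 34, and a cyclic group of order 34 has exactly φ(34) = 16 such elements.

Answer: 16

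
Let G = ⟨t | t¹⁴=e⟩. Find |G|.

G is generated by a single element, so G is cyclic. The relator gives t¹⁴ = e and no smaller power is forced to be e, so the 14 powers {e, t, t², t³, t⁴, t⁵, t⁶, t⁷, t⁸, t⁹, t¹², t¹³, t¹¹, t¹⁰} are distinct. Hence |G| = 14.

Answer: 14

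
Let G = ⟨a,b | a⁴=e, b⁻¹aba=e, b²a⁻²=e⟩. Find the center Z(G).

An element z ∈ Z(G) iff z commutes with every generator.
For example a² is central: (a²)·a = a³ = a·(a²); (a²)·b = b⁻¹ = b·(a²).
Whereas a ∉ Z(G) since a·b = ab ≠ ab⁻¹ = b·a.
Checking each of the 8 elements this way gives Z(G) = {e, a²}, of order 2.

Answer: {e, a²}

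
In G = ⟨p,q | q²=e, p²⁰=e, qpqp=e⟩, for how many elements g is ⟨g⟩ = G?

⟨g⟩ = G would require ord(g) = |G| = 40, but the maximum element order in G is 20 < 40. So G is not cyclic and no single element generates it: the count is 0.

Answer: 0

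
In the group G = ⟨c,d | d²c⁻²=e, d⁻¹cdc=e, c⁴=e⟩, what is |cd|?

Compute successive powers until reaching e:
  (cd)¹ = cd, (cd)² = c², (cd)³ = cd⁻¹, (cd)⁴ = e.
The smallest positive k with (cd)ᵏ = e is 4.

Answer: 4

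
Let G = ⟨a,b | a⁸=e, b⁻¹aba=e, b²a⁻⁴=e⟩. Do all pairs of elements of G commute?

a·b = ab but b·a = a³b⁻¹, so a·b ≠ b·a and G is not abelian.

Answer: No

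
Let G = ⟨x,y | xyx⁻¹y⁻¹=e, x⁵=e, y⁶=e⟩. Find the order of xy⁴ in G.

Compute successive powers until reaching e:
  (xy⁴)¹ = xy⁴, (xy⁴)² = x²y², (xy⁴)³ = x³, (xy⁴)⁴ = x⁴y⁴, (xy⁴)⁵ = y², (xy⁴)⁶ = x, (xy⁴)⁷ = x²y⁴, (xy⁴)⁸ = x³y², (xy⁴)⁹ = x⁴, (xy⁴)¹⁰ = y⁴, (xy⁴)¹¹ = xy², (xy⁴)¹² = x², (xy⁴)¹³ = x³y⁴, (xy⁴)¹⁴ = x⁴y², (xy⁴)¹⁵ = e.
The smallest positive k with (xy⁴)ᵏ = e is 15.

Answer: 15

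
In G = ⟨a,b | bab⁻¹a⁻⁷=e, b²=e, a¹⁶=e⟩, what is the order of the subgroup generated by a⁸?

|⟨a⁸⟩| equals the order of a⁸. Compute successive powers until reaching e:
  (a⁸)¹ = a⁸, (a⁸)² = e.
The smallest positive k with (a⁸)ᵏ = e is 2, so |⟨a⁸⟩| = 2.

Answer: 2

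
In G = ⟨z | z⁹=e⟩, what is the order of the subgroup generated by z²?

|⟨z²⟩| equals the order of z². Compute successive powers until reaching e:
  (z²)¹ = z², (z²)² = z⁴, (z²)³ = z⁶, (z²)⁴ = z⁸, (z²)⁵ = z, (z²)⁶ = z³, (z²)⁷ = z⁵, (z²)⁸ = z⁷, (z²)⁹ = e.
The smallest positive k with (z²)ᵏ = e is 9, so |⟨z²⟩| = 9.

Answer: 9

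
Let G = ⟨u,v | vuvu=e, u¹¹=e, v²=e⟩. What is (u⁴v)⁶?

Compute successive powers of (u⁴v), reducing at each step:
  (u⁴v)²: (u⁴v) · u⁴ = v;   v · v = e
  (u⁴v)³: e · u⁴ = u⁴;   (u⁴) · v = u⁴v
  (u⁴v)⁴: (u⁴v) · u⁴ = v;   v · v = e
  (u⁴v)⁵: e · u⁴ = u⁴;   (u⁴) · v = u⁴v
  (u⁴v)⁶: (u⁴v) · u⁴ = v;   v · v = e

Answer: e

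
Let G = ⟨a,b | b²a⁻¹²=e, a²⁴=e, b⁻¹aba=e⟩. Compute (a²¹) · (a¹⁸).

Compute (a²¹) · (a¹⁸) by multiplying left to right and reducing via the relations at each step:
  (a²¹) · a¹⁸ = a¹⁵

Answer: a¹⁵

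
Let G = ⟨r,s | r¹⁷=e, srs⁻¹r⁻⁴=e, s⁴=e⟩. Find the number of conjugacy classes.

The conjugacy classes (representative and size) are:
  [e] (size 1), [r⁴] (size 4), [r²] (size 4), [r⁵] (size 4), [r¹¹] (size 4), [r⁷s] (size 17), [r³s²] (size 17), [r⁹s³] (size 17).
Class equation: 1 + 4 + 4 + 4 + 4 + 17 + 17 + 17 = 68 = |G|. So G has 8 conjugacy classes.

Answer: 8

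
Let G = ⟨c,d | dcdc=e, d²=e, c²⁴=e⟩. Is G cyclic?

Every cyclic group is abelian. But c·d = cd while d·c = c²³d, so c·d ≠ d·c and G is not abelian. Hence G is not cyclic.

Answer: No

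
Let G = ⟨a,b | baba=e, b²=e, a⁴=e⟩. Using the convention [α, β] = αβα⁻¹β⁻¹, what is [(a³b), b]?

[(a³b), b] = (a³b)·b·(a³b)⁻¹·b⁻¹.
  (a³b) · b = a³
  (a³) · (a³b) = a²b
  (a²b) · b = a²

Answer: a²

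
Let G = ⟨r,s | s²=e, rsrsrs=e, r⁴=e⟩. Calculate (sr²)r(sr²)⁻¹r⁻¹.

[(sr²), r] = (sr²)·r·(sr²)⁻¹·r⁻¹.
  (sr²) · r = sr³
  (sr³) · (r²s) = r³sr³
  (r³sr³) · (r³) = r³sr²

Answer: r³sr²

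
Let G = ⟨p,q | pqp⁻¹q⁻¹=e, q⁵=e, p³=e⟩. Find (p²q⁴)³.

Compute successive powers of (p²q⁴), reducing at each step:
  (p²q⁴)²: (p²q⁴) · p² = pq⁴;   (pq⁴) · q⁴ = pq³
  (p²q⁴)³: (pq³) · p² = q³;   (q³) · q⁴ = q²

Answer: q²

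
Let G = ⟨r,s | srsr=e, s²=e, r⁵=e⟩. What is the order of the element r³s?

Compute successive powers until reaching e:
  (r³s)¹ = r³s, (r³s)² = e.
The smallest positive k with (r³s)ᵏ = e is 2.

Answer: 2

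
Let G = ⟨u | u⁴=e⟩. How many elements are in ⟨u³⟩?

|⟨u³⟩| equals the order of u³. Compute successive powers until reaching e:
  (u³)¹ = u³, (u³)² = u², (u³)³ = u, (u³)⁴ = e.
The smallest positive k with (u³)ᵏ = e is 4, so |⟨u³⟩| = 4.

Answer: 4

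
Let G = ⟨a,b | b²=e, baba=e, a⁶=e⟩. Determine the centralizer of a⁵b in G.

⟨a⁵b⟩ ⊆ C_G(a⁵b) since powers of a⁵b commute with a⁵b; so |C_G(a⁵b)| ≥ |⟨a⁵b⟩| = 2.
By orbit–stabilizer, |C_G(a⁵b)| = |G| / |conj. class of a⁵b| = 12 / 3 = 4.
The 4 elements commuting with a⁵b are {e, a³, a⁵b, a²b}.

Answer: {e, a³, a⁵b, a²b}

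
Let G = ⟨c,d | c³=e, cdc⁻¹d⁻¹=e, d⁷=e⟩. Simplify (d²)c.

Compute (d²) · c by multiplying left to right and reducing via the relations at each step:
  (d²) · c = cd²

Answer: cd²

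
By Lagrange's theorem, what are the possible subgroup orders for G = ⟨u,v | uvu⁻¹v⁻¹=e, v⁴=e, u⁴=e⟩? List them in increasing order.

|G| = 16 = 2⁴. By Lagrange's theorem the order of any subgroup divides 16; the divisors of 16 are 1, 2, 4, 8, 16.

Answer: 1, 2, 4, 8, 16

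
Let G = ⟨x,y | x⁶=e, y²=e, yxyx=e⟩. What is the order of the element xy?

Compute successive powers until reaching e:
  (xy)¹ = xy, (xy)² = e.
The smallest positive k with (xy)ᵏ = e is 2.

Answer: 2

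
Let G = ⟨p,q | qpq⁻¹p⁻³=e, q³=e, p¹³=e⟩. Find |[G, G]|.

G' = [G, G] is generated by all commutators. The generator-pair commutators are: [p, q] = p¹¹.
The subgroup they normally generate is {e, p, p², p³, p⁴, p⁵, p⁶, p⁷, p⁸, p⁹, p¹⁰, p¹¹, p¹²}, of order 13.
Check: |G/G'| = 39/13 = 3 is the order of the abelianisation.

Answer: 13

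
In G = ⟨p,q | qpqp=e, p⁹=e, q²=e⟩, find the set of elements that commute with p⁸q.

⟨p⁸q⟩ ⊆ C_G(p⁸q) since powers of p⁸q commute with p⁸q; so |C_G(p⁸q)| ≥ |⟨p⁸q⟩| = 2.
By orbit–stabilizer, |C_G(p⁸q)| = |G| / |conj. class of p⁸q| = 18 / 9 = 2.
The 2 elements commuting with p⁸q are {e, p⁸q}.

Answer: {e, p⁸q}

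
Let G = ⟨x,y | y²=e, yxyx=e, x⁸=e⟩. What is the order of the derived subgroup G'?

G' = [G, G] is generated by all commutators. The generator-pair commutators are: [x, y] = x².
The subgroup they normally generate is {e, x², x⁴, x⁶}, of order 4.
Check: |G/G'| = 16/4 = 4 is the order of the abelianisation.

Answer: 4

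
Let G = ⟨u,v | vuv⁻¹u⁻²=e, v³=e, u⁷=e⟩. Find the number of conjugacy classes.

The conjugacy classes (representative and size) are:
  [e] (size 1), [u²] (size 3), [u⁵] (size 3), [v] (size 7), [v²] (size 7).
Class equation: 1 + 3 + 3 + 7 + 7 = 21 = |G|. So G has 5 conjugacy classes.

Answer: 5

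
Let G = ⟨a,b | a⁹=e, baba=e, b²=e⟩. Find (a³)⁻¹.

The order of (a³) is 3 (smallest k with (a³)ᵏ = e), so (a³)⁻¹ = (a³)² = a⁶.
Check: (a³) · (a⁶) → (a³) · a⁶ = e, giving e as required.

Answer: a⁶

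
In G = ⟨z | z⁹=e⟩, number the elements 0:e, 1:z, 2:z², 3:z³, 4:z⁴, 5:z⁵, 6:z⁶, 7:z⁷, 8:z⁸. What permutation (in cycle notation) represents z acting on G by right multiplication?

(0 1 2 3 4 5 6 7 8)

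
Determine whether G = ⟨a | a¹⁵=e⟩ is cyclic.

|G| = 15. The element a has order 15 (its powers give 15 distinct elements), so ⟨a⟩ = G and G is cyclic.

Answer: Yes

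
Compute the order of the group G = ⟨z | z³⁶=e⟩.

G is generated by a single element, so G is cyclic. The relator gives z³⁶ = e and no smaller power is forced to be e, so the 36 powers {e, z, z², z³, z⁴, z⁵, z⁶, z⁷, z⁸, z⁹, z²², z²³, z²¹, z²⁰, z²⁴, z²⁵, z²⁶, z²⁷, z²⁸, z²⁹, z³², z³³, z³¹, z³⁰, z³⁴, z³⁵, z¹², z¹³, z¹¹, z¹⁰, z¹⁴, z¹⁵, z¹⁶, z¹⁷, z¹⁸, z¹⁹} are distinct. Hence |G| = 36.

Answer: 36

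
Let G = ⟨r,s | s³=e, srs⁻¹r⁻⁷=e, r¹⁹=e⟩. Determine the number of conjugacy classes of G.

The conjugacy classes (representative and size) are:
  [e] (size 1), [r¹¹] (size 3), [r¹⁴] (size 3), [r⁶] (size 3), [r¹⁷] (size 3), [r¹²] (size 3), [r¹⁰] (size 3), [r²s] (size 19), [r¹⁸s²] (size 19).
Class equation: 1 + 3 + 3 + 3 + 3 + 3 + 3 + 19 + 19 = 57 = |G|. So G has 9 conjugacy classes.

Answer: 9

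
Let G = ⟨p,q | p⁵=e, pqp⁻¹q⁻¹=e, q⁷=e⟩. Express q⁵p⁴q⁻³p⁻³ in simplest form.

Multiply left to right, reducing at each step:
  (q⁵) · p⁴ = p⁴q⁵
  (p⁴q⁵) · q⁻³ = p⁴q²
  (p⁴q²) · p⁻³ = pq²

Answer: pq²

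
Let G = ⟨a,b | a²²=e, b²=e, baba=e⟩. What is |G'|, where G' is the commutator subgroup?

G' = [G, G] is generated by all commutators. The generator-pair commutators are: [a, b] = a².
The subgroup they normally generate is {e, a², a⁴, a⁶, a⁸, a¹⁰, a¹², a¹⁴, a¹⁶, a¹⁸, a²⁰}, of order 11.
Check: |G/G'| = 44/11 = 4 is the order of the abelianisation.

Answer: 11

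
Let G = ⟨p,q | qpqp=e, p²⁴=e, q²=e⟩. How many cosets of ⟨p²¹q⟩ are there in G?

First find ord(p²¹q) by computing successive powers:
  (p²¹q)¹ = p²¹q, (p²¹q)² = e.
So |⟨p²¹q⟩| = ord(p²¹q) = 2. With |G| = 48, by Lagrange [G : ⟨p²¹q⟩] = 48/2 = 24.

Answer: 24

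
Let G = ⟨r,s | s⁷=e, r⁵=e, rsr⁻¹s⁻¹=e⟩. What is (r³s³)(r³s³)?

Compute (r³s³) · (r³s³) by multiplying left to right and reducing via the relations at each step:
  (r³s³) · r³ = rs³
  (rs³) · s³ = rs⁶

Answer: rs⁶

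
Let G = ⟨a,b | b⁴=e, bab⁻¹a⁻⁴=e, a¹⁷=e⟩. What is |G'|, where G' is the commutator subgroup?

G' = [G, G] is generated by all commutators. The generator-pair commutators are: [a, b] = a¹⁴.
The subgroup they normally generate is {e, a, a², a³, a⁴, a⁵, a⁶, a⁷, a⁸, a⁹, a¹⁰, a¹¹, a¹², a¹³, a¹⁴, a¹⁵, a¹⁶}, of order 17.
Check: |G/G'| = 68/17 = 4 is the order of the abelianisation.

Answer: 17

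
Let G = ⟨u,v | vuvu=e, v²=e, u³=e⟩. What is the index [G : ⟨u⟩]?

First find ord(u) by computing successive powers:
  u¹ = u, u² = u², u³ = e.
So |⟨u⟩| = ord(u) = 3. With |G| = 6, by Lagrange [G : ⟨u⟩] = 6/3 = 2.

Answer: 2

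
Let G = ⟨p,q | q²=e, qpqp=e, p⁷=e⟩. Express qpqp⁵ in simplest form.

Multiply left to right, reducing at each step:
  q · p = p⁶q
  (p⁶q) · q = p⁶
  (p⁶) · p⁵ = p⁴

Answer: p⁴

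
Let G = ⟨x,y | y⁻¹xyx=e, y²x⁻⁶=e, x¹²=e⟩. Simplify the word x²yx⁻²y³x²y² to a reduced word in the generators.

Multiply left to right, reducing at each step:
  (x²) · y = x²y
  (x²y) · x⁻² = x⁴y
  (x⁴y) · y³ = x⁴
  (x⁴) · x² = x⁶
  (x⁶) · y² = e

Answer: e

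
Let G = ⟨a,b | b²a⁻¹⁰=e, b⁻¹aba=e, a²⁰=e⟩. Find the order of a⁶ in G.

Compute successive powers until reaching e:
  (a⁶)¹ = a⁶, (a⁶)² = a¹², (a⁶)³ = a¹⁸, (a⁶)⁴ = a⁴, (a⁶)⁵ = a¹⁰, (a⁶)⁶ = a¹⁶, (a⁶)⁷ = a², (a⁶)⁸ = a⁸, (a⁶)⁹ = a¹⁴, (a⁶)¹⁰ = e.
The smallest positive k with (a⁶)ᵏ = e is 10.

Answer: 10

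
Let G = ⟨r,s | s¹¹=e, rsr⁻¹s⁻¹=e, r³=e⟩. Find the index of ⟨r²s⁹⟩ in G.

First find ord(r²s⁹) by computing successive powers:
  (r²s⁹)¹ = r²s⁹, (r²s⁹)² = rs⁷, (r²s⁹)³ = s⁵, (r²s⁹)⁴ = r²s³, (r²s⁹)⁵ = rs, (r²s⁹)⁶ = s¹⁰, (r²s⁹)⁷ = r²s⁸, (r²s⁹)⁸ = rs⁶, (r²s⁹)⁹ = s⁴, (r²s⁹)¹⁰ = r²s², (r²s⁹)¹¹ = r, (r²s⁹)¹² = s⁹, (r²s⁹)¹³ = r²s⁷, (r²s⁹)¹⁴ = rs⁵, (r²s⁹)¹⁵ = s³, (r²s⁹)¹⁶ = r²s, (r²s⁹)¹⁷ = rs¹⁰, (r²s⁹)¹⁸ = s⁸, (r²s⁹)¹⁹ = r²s⁶, (r²s⁹)²⁰ = rs⁴, (r²s⁹)²¹ = s², (r²s⁹)²² = r², (r²s⁹)²³ = rs⁹, (r²s⁹)²⁴ = s⁷, (r²s⁹)²⁵ = r²s⁵, (r²s⁹)²⁶ = rs³, (r²s⁹)²⁷ = s, (r²s⁹)²⁸ = r²s¹⁰, (r²s⁹)²⁹ = rs⁸, (r²s⁹)³⁰ = s⁶, (r²s⁹)³¹ = r²s⁴, (r²s⁹)³² = rs², (r²s⁹)³³ = e.
So |⟨r²s⁹⟩| = ord(r²s⁹) = 33. With |G| = 33, by Lagrange [G : ⟨r²s⁹⟩] = 33/33 = 1.

Answer: 1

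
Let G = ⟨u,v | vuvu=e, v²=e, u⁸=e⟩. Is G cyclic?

Every cyclic group is abelian. But u·v = uv while v·u = u⁷v, so u·v ≠ v·u and G is not abelian. Hence G is not cyclic.

Answer: No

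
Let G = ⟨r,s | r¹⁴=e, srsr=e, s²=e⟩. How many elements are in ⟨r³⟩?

|⟨r³⟩| equals the order of r³. Compute successive powers until reaching e:
  (r³)¹ = r³, (r³)² = r⁶, (r³)³ = r⁹, (r³)⁴ = r¹², (r³)⁵ = r, (r³)⁶ = r⁴, (r³)⁷ = r⁷, (r³)⁸ = r¹⁰, (r³)⁹ = r¹³, (r³)¹⁰ = r², (r³)¹¹ = r⁵, (r³)¹² = r⁸, (r³)¹³ = r¹¹, (r³)¹⁴ = e.
The smallest positive k with (r³)ᵏ = e is 14, so |⟨r³⟩| = 14.

Answer: 14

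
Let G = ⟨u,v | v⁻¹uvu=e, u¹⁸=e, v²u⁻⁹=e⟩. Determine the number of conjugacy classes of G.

The conjugacy classes (representative and size) are:
  [e] (size 1), [u¹⁷] (size 2), [u¹⁶] (size 2), [u³] (size 2), [u¹⁴] (size 2), [u¹³] (size 2), [u¹²] (size 2), [u¹¹] (size 2), [u¹⁰] (size 2), [u⁹] (size 1), [u⁸v] (size 9), [uv] (size 9).
Class equation: 1 + 2 + 2 + 2 + 2 + 2 + 2 + 2 + 2 + 1 + 9 + 9 = 36 = |G|. So G has 12 conjugacy classes.

Answer: 12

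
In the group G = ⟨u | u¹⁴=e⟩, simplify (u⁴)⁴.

Compute successive powers of (u⁴), reducing at each step:
  (u⁴)²: (u⁴) · u⁴ = u⁸
  (u⁴)³: (u⁸) · u⁴ = u¹²
  (u⁴)⁴: (u¹²) · u⁴ = u²

Answer: u²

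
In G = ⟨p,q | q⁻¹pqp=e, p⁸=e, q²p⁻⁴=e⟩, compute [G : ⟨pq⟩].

First find ord(pq) by computing successive powers:
  (pq)¹ = pq, (pq)² = p⁴, (pq)³ = pq⁻¹, (pq)⁴ = e.
So |⟨pq⟩| = ord(pq) = 4. With |G| = 16, by Lagrange [G : ⟨pq⟩] = 16/4 = 4.

Answer: 4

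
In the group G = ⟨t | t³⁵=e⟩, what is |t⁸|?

Compute successive powers until reaching e:
  (t⁸)¹ = t⁸, (t⁸)² = t¹⁶, (t⁸)³ = t²⁴, (t⁸)⁴ = t³², (t⁸)⁵ = t⁵, (t⁸)⁶ = t¹³, (t⁸)⁷ = t²¹, (t⁸)⁸ = t²⁹, (t⁸)⁹ = t², (t⁸)¹⁰ = t¹⁰, (t⁸)¹¹ = t¹⁸, (t⁸)¹² = t²⁶, (t⁸)¹³ = t³⁴, (t⁸)¹⁴ = t⁷, (t⁸)¹⁵ = t¹⁵, (t⁸)¹⁶ = t²³, (t⁸)¹⁷ = t³¹, (t⁸)¹⁸ = t⁴, (t⁸)¹⁹ = t¹², (t⁸)²⁰ = t²⁰, (t⁸)²¹ = t²⁸, (t⁸)²² = t, (t⁸)²³ = t⁹, (t⁸)²⁴ = t¹⁷, (t⁸)²⁵ = t²⁵, (t⁸)²⁶ = t³³, (t⁸)²⁷ = t⁶, (t⁸)²⁸ = t¹⁴, (t⁸)²⁹ = t²², (t⁸)³⁰ = t³⁰, (t⁸)³¹ = t³, (t⁸)³² = t¹¹, (t⁸)³³ = t¹⁹, (t⁸)³⁴ = t²⁷, (t⁸)³⁵ = e.
The smallest positive k with (t⁸)ᵏ = e is 35.

Answer: 35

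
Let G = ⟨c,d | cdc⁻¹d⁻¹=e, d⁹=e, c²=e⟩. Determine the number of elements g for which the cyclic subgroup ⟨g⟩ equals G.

G is cyclic of order 18. An element generates G iff its order is 18, and a cyclic group of order 18 has exactly φ(18) = 6 such elements.

Answer: 6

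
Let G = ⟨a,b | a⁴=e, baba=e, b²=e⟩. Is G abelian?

a·b = ab but b·a = a³b, so a·b ≠ b·a and G is not abelian.

Answer: No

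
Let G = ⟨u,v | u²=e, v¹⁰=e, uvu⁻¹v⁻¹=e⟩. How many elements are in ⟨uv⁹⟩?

|⟨uv⁹⟩| equals the order of uv⁹. Compute successive powers until reaching e:
  (uv⁹)¹ = uv⁹, (uv⁹)² = v⁸, (uv⁹)³ = uv⁷, (uv⁹)⁴ = v⁶, (uv⁹)⁵ = uv⁵, (uv⁹)⁶ = v⁴, (uv⁹)⁷ = uv³, (uv⁹)⁸ = v², (uv⁹)⁹ = uv, (uv⁹)¹⁰ = e.
The smallest positive k with (uv⁹)ᵏ = e is 10, so |⟨uv⁹⟩| = 10.

Answer: 10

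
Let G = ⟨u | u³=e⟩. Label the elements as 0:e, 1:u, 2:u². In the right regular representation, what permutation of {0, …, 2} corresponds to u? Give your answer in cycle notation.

(0 1 2)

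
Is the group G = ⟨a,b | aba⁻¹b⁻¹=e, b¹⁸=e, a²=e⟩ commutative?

Each pair of generators commutes: a·b = ab = b·a. Since the generators pairwise commute, every element of G commutes with every other, so G is abelian.

Answer: Yes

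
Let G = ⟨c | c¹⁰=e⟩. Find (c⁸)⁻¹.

The order of (c⁸) is 5 (smallest k with (c⁸)ᵏ = e), so (c⁸)⁻¹ = (c⁸)⁴ = c².
Check: (c⁸) · (c²) → (c⁸) · c² = e, giving e as required.

Answer: c²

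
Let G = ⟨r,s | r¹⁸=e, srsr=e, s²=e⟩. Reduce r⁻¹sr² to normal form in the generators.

Multiply left to right, reducing at each step:
  (r¹⁷) · s = r¹⁷s
  (r¹⁷s) · r² = r¹⁵s

Answer: r¹⁵s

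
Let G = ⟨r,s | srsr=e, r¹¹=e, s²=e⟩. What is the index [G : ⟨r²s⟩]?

First find ord(r²s) by computing successive powers:
  (r²s)¹ = r²s, (r²s)² = e.
So |⟨r²s⟩| = ord(r²s) = 2. With |G| = 22, by Lagrange [G : ⟨r²s⟩] = 22/2 = 11.

Answer: 11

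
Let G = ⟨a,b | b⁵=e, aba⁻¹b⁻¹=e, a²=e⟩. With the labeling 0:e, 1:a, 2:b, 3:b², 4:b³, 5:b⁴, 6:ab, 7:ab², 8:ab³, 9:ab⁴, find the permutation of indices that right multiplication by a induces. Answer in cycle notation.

(0 1)(2 6)(3 7)(4 8)(5 9)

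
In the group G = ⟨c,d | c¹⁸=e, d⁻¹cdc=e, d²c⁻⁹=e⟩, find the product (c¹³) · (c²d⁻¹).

Compute (c¹³) · (c²d⁻¹) by multiplying left to right and reducing via the relations at each step:
  (c¹³) · c² = c¹⁵
  (c¹⁵) · d⁻¹ = c⁶d

Answer: c⁶d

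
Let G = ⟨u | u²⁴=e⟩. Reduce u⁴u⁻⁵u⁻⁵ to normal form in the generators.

Multiply left to right, reducing at each step:
  (u⁴) · u⁻⁵ = u²³
  (u²³) · u⁻⁵ = u¹⁸

Answer: u¹⁸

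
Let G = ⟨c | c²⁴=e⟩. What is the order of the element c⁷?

Compute successive powers until reaching e:
  (c⁷)¹ = c⁷, (c⁷)² = c¹⁴, (c⁷)³ = c²¹, (c⁷)⁴ = c⁴, (c⁷)⁵ = c¹¹, (c⁷)⁶ = c¹⁸, (c⁷)⁷ = c, (c⁷)⁸ = c⁸, (c⁷)⁹ = c¹⁵, (c⁷)¹⁰ = c²², (c⁷)¹¹ = c⁵, (c⁷)¹² = c¹², (c⁷)¹³ = c¹⁹, (c⁷)¹⁴ = c², (c⁷)¹⁵ = c⁹, (c⁷)¹⁶ = c¹⁶, (c⁷)¹⁷ = c²³, (c⁷)¹⁸ = c⁶, (c⁷)¹⁹ = c¹³, (c⁷)²⁰ = c²⁰, (c⁷)²¹ = c³, (c⁷)²² = c¹⁰, (c⁷)²³ = c¹⁷, (c⁷)²⁴ = e.
The smallest positive k with (c⁷)ᵏ = e is 24.

Answer: 24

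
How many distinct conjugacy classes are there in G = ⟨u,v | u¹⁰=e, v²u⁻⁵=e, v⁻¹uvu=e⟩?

The conjugacy classes (representative and size) are:
  [e] (size 1), [u] (size 2), [u⁸] (size 2), [u⁷] (size 2), [u⁴] (size 2), [u⁵] (size 1), [u⁴v] (size 5), [u²v⁻¹] (size 5).
Class equation: 1 + 2 + 2 + 2 + 2 + 1 + 5 + 5 = 20 = |G|. So G has 8 conjugacy classes.

Answer: 8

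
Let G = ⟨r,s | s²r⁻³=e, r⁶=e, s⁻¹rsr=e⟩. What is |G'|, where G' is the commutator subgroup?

G' = [G, G] is generated by all commutators. The generator-pair commutators are: [r, s] = r².
The subgroup they normally generate is {e, r², r⁴}, of order 3.
Check: |G/G'| = 12/3 = 4 is the order of the abelianisation.

Answer: 3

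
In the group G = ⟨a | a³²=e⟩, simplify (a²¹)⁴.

Compute successive powers of (a²¹), reducing at each step:
  (a²¹)²: (a²¹) · a²¹ = a¹⁰
  (a²¹)³: (a¹⁰) · a²¹ = a³¹
  (a²¹)⁴: (a³¹) · a²¹ = a²⁰

Answer: a²⁰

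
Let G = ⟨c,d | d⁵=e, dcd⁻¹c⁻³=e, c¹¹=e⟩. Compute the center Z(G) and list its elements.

An element z ∈ Z(G) iff z commutes with every generator.
For example e is central: e·c = c = c·e; e·d = d = d·e.
Whereas c ∉ Z(G) since c·d = cd ≠ c³d = d·c.
Checking each of the 55 elements this way gives Z(G) = {e}, of order 1.

Answer: {e}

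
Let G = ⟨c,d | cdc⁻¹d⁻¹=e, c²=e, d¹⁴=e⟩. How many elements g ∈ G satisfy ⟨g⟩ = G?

⟨g⟩ = G would require ord(g) = |G| = 28, but the maximum element order in G is 14 < 28. So G is not cyclic and no single element generates it: the count is 0.

Answer: 0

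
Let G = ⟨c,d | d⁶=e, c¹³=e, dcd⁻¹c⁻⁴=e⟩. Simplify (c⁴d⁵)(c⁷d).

Compute (c⁴d⁵) · (c⁷d) by multiplying left to right and reducing via the relations at each step:
  (c⁴d⁵) · c⁷ = c⁹d⁵
  (c⁹d⁵) · d = c⁹

Answer: c⁹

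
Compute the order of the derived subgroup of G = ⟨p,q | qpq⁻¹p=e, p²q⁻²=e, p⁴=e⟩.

G' = [G, G] is generated by all commutators. The generator-pair commutators are: [p, q] = p².
The subgroup they normally generate is {e, p²}, of order 2.
Check: |G/G'| = 8/2 = 4 is the order of the abelianisation.

Answer: 2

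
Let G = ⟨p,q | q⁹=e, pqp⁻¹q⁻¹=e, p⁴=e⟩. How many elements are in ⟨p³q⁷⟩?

|⟨p³q⁷⟩| equals the order of p³q⁷. Compute successive powers until reaching e:
  (p³q⁷)¹ = p³q⁷, (p³q⁷)² = p²q⁵, (p³q⁷)³ = pq³, (p³q⁷)⁴ = q, (p³q⁷)⁵ = p³q⁸, (p³q⁷)⁶ = p²q⁶, (p³q⁷)⁷ = pq⁴, (p³q⁷)⁸ = q², (p³q⁷)⁹ = p³, (p³q⁷)¹⁰ = p²q⁷, (p³q⁷)¹¹ = pq⁵, (p³q⁷)¹² = q³, (p³q⁷)¹³ = p³q, (p³q⁷)¹⁴ = p²q⁸, (p³q⁷)¹⁵ = pq⁶, (p³q⁷)¹⁶ = q⁴, (p³q⁷)¹⁷ = p³q², (p³q⁷)¹⁸ = p², (p³q⁷)¹⁹ = pq⁷, (p³q⁷)²⁰ = q⁵, (p³q⁷)²¹ = p³q³, (p³q⁷)²² = p²q, (p³q⁷)²³ = pq⁸, (p³q⁷)²⁴ = q⁶, (p³q⁷)²⁵ = p³q⁴, (p³q⁷)²⁶ = p²q², (p³q⁷)²⁷ = p, (p³q⁷)²⁸ = q⁷, (p³q⁷)²⁹ = p³q⁵, (p³q⁷)³⁰ = p²q³, (p³q⁷)³¹ = pq, (p³q⁷)³² = q⁸, (p³q⁷)³³ = p³q⁶, (p³q⁷)³⁴ = p²q⁴, (p³q⁷)³⁵ = pq², (p³q⁷)³⁶ = e.
The smallest positive k with (p³q⁷)ᵏ = e is 36, so |⟨p³q⁷⟩| = 36.

Answer: 36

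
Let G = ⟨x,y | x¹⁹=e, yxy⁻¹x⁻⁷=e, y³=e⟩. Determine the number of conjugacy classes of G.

The conjugacy classes (representative and size) are:
  [e] (size 1), [x¹¹] (size 3), [x¹⁴] (size 3), [x⁶] (size 3), [x¹⁷] (size 3), [x¹²] (size 3), [x¹⁰] (size 3), [x²y] (size 19), [x¹⁸y²] (size 19).
Class equation: 1 + 3 + 3 + 3 + 3 + 3 + 3 + 19 + 19 = 57 = |G|. So G has 9 conjugacy classes.

Answer: 9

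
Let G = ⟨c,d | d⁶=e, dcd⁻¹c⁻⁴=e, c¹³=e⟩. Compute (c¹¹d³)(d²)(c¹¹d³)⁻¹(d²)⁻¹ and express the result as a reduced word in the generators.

[(c¹¹d³), (d²)] = (c¹¹d³)·(d²)·(c¹¹d³)⁻¹·(d²)⁻¹.
  (c¹¹d³) · (d²) = c¹¹d⁵
  (c¹¹d⁵) · (c¹¹d³) = c⁴d²
  (c⁴d²) · (d⁴) = c⁴

Answer: c⁴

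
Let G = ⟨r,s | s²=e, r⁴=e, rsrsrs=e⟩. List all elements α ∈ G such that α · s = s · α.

⟨s⟩ ⊆ C_G(s) since powers of s commute with s; so |C_G(s)| ≥ |⟨s⟩| = 2.
By orbit–stabilizer, |C_G(s)| = |G| / |conj. class of s| = 24 / 6 = 4.
The 4 elements commuting with s are {e, s, r²sr², r²sr²s}.

Answer: {e, s, r²sr², r²sr²s}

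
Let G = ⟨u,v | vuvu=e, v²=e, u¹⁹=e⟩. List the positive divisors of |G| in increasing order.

|G| = 38 = 2 · 19. By Lagrange's theorem the order of any subgroup divides 38; the divisors of 38 are 1, 2, 19, 38.

Answer: 1, 2, 19, 38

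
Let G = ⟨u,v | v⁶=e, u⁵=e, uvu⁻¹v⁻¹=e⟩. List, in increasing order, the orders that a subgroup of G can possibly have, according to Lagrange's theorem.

|G| = 30 = 2 · 3 · 5. By Lagrange's theorem the order of any subgroup divides 30; the divisors of 30 are 1, 2, 3, 5, 6, 10, 15, 30.

Answer: 1, 2, 3, 5, 6, 10, 15, 30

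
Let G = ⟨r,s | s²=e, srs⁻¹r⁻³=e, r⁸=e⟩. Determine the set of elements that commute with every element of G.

An element z ∈ Z(G) iff z commutes with every generator.
For example r⁴ is central: (r⁴)·r = r⁵ = r·(r⁴); (r⁴)·s = r⁴s = s·(r⁴).
Whereas r ∉ Z(G) since r·s = rs ≠ r³s = s·r.
Checking each of the 16 elements this way gives Z(G) = {e, r⁴}, of order 2.

Answer: {e, r⁴}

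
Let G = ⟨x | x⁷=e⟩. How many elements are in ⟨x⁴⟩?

|⟨x⁴⟩| equals the order of x⁴. Compute successive powers until reaching e:
  (x⁴)¹ = x⁴, (x⁴)² = x, (x⁴)³ = x⁵, (x⁴)⁴ = x², (x⁴)⁵ = x⁶, (x⁴)⁶ = x³, (x⁴)⁷ = e.
The smallest positive k with (x⁴)ᵏ = e is 7, so |⟨x⁴⟩| = 7.

Answer: 7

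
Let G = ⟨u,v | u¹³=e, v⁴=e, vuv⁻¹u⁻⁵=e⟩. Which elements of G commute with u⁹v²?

⟨u⁹v²⟩ ⊆ C_G(u⁹v²) since powers of u⁹v² commute with u⁹v²; so |C_G(u⁹v²)| ≥ |⟨u⁹v²⟩| = 2.
By orbit–stabilizer, |C_G(u⁹v²)| = |G| / |conj. class of u⁹v²| = 52 / 13 = 4.
The 4 elements commuting with u⁹v² are {e, uv³, u⁸v, u⁹v²}.

Answer: {e, uv³, u⁸v, u⁹v²}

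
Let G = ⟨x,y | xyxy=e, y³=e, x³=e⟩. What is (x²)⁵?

Compute successive powers of (x²), reducing at each step:
  (x²)²: (x²) · x² = x
  (x²)³: x · x² = e
  (x²)⁴: e · x² = x²
  (x²)⁵: (x²) · x² = x

Answer: x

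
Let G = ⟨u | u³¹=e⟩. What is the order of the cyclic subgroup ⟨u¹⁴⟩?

|⟨u¹⁴⟩| equals the order of u¹⁴. Compute successive powers until reaching e:
  (u¹⁴)¹ = u¹⁴, (u¹⁴)² = u²⁸, (u¹⁴)³ = u¹¹, (u¹⁴)⁴ = u²⁵, (u¹⁴)⁵ = u⁸, (u¹⁴)⁶ = u²², (u¹⁴)⁷ = u⁵, (u¹⁴)⁸ = u¹⁹, (u¹⁴)⁹ = u², (u¹⁴)¹⁰ = u¹⁶, (u¹⁴)¹¹ = u³⁰, (u¹⁴)¹² = u¹³, (u¹⁴)¹³ = u²⁷, (u¹⁴)¹⁴ = u¹⁰, (u¹⁴)¹⁵ = u²⁴, (u¹⁴)¹⁶ = u⁷, (u¹⁴)¹⁷ = u²¹, (u¹⁴)¹⁸ = u⁴, (u¹⁴)¹⁹ = u¹⁸, (u¹⁴)²⁰ = u, (u¹⁴)²¹ = u¹⁵, (u¹⁴)²² = u²⁹, (u¹⁴)²³ = u¹², (u¹⁴)²⁴ = u²⁶, (u¹⁴)²⁵ = u⁹, (u¹⁴)²⁶ = u²³, (u¹⁴)²⁷ = u⁶, (u¹⁴)²⁸ = u²⁰, (u¹⁴)²⁹ = u³, (u¹⁴)³⁰ = u¹⁷, (u¹⁴)³¹ = e.
The smallest positive k with (u¹⁴)ᵏ = e is 31, so |⟨u¹⁴⟩| = 31.

Answer: 31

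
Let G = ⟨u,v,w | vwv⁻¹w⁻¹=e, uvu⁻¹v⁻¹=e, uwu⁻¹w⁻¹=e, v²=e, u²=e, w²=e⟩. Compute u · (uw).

Compute u · (uw) by multiplying left to right and reducing via the relations at each step:
  u · u = e
  e · w = w

Answer: w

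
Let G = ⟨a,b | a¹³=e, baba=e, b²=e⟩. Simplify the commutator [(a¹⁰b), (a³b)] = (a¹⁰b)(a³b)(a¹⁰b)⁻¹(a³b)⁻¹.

[(a¹⁰b), (a³b)] = (a¹⁰b)·(a³b)·(a¹⁰b)⁻¹·(a³b)⁻¹.
  (a¹⁰b) · (a³b) = a⁷
  (a⁷) · (a¹⁰b) = a⁴b
  (a⁴b) · (a³b) = a

Answer: a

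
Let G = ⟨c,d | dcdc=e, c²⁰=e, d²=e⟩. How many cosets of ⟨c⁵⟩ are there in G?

First find ord(c⁵) by computing successive powers:
  (c⁵)¹ = c⁵, (c⁵)² = c¹⁰, (c⁵)³ = c¹⁵, (c⁵)⁴ = e.
So |⟨c⁵⟩| = ord(c⁵) = 4. With |G| = 40, by Lagrange [G : ⟨c⁵⟩] = 40/4 = 10.

Answer: 10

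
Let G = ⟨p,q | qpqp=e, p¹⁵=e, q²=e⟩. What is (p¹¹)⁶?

Compute successive powers of (p¹¹), reducing at each step:
  (p¹¹)²: (p¹¹) · p¹¹ = p⁷
  (p¹¹)³: (p⁷) · p¹¹ = p³
  (p¹¹)⁴: (p³) · p¹¹ = p¹⁴
  (p¹¹)⁵: (p¹⁴) · p¹¹ = p¹⁰
  (p¹¹)⁶: (p¹⁰) · p¹¹ = p⁶

Answer: p⁶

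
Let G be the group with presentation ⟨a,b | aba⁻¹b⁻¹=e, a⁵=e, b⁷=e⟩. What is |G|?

Enumerate words in the generators, reducing via the relations: the distinct elements are
  {a, b, e, ab, a², a³, a⁴, b², b³, b⁴, b⁵, b⁶, ab², ab³, ab⁴, ab⁵, ab⁶, a²b, a³b, a⁴b, a²b², a²b³, a²b⁴, a²b⁵, a²b⁶, a³b², a³b³, a³b⁴, a³b⁵, a³b⁶, a⁴b², a⁴b³, a⁴b⁴, a⁴b⁵, a⁴b⁶}.
No further products give new elements, so |G| = 35.

Answer: 35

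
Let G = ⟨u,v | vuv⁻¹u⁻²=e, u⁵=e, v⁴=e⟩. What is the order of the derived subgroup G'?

G' = [G, G] is generated by all commutators. The generator-pair commutators are: [u, v] = u⁴.
The subgroup they normally generate is {e, u, u², u³, u⁴}, of order 5.
Check: |G/G'| = 20/5 = 4 is the order of the abelianisation.

Answer: 5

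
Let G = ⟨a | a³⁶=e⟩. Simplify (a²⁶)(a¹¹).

Compute (a²⁶) · (a¹¹) by multiplying left to right and reducing via the relations at each step:
  (a²⁶) · a¹¹ = a

Answer: a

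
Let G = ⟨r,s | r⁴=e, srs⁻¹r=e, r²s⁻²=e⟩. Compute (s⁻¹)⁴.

Compute successive powers of (s⁻¹), reducing at each step:
  (s⁻¹)²: (s⁻¹) · s⁻¹ = r²
  (s⁻¹)³: (r²) · s⁻¹ = s
  (s⁻¹)⁴: s · s⁻¹ = e

Answer: e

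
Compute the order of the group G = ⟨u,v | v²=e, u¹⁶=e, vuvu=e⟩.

Enumerate words in the generators, reducing via the relations: the distinct elements are
  {e, u, v, uv, u², u³, u⁴, u⁵, u⁶, u⁷, u⁸, u⁹, u²v, u³v, u¹², u¹³, u¹¹, u¹⁰, u¹⁴, u¹⁵, u⁴v, u⁵v, u⁶v, u⁷v, u⁸v, u⁹v, u¹²v, u¹³v, u¹¹v, u¹⁰v, u¹⁴v, u¹⁵v}.
No further products give new elements, so |G| = 32.

Answer: 32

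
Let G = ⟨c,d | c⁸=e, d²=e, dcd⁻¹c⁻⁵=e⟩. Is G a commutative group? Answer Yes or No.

c·d = cd but d·c = c⁵d, so c·d ≠ d·c and G is not abelian.

Answer: No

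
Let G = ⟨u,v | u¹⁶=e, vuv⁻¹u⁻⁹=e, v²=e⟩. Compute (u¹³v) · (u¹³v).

Compute (u¹³v) · (u¹³v) by multiplying left to right and reducing via the relations at each step:
  (u¹³v) · u¹³ = u²v
  (u²v) · v = u²

Answer: u²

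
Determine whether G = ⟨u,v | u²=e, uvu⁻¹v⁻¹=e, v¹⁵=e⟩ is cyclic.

|G| = 30. The element uv has order 30 (its powers give 30 distinct elements), so ⟨uv⟩ = G and G is cyclic.

Answer: Yes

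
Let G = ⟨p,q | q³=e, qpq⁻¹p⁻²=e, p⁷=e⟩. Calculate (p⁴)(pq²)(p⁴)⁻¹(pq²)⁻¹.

[(p⁴), (pq²)] = (p⁴)·(pq²)·(p⁴)⁻¹·(pq²)⁻¹.
  (p⁴) · (pq²) = p⁵q²
  (p⁵q²) · (p³) = p³q²
  (p³q²) · (p⁵q) = p²

Answer: p²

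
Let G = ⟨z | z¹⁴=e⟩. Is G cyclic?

|G| = 14. The element z has order 14 (its powers give 14 distinct elements), so ⟨z⟩ = G and G is cyclic.

Answer: Yes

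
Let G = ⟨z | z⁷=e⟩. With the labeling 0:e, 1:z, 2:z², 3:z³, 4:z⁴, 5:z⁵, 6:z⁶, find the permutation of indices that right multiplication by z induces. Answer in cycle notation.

(0 1 2 3 4 5 6)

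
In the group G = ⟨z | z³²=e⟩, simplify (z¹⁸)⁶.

Compute successive powers of (z¹⁸), reducing at each step:
  (z¹⁸)²: (z¹⁸) · z¹⁸ = z⁴
  (z¹⁸)³: (z⁴) · z¹⁸ = z²²
  (z¹⁸)⁴: (z²²) · z¹⁸ = z⁸
  (z¹⁸)⁵: (z⁸) · z¹⁸ = z²⁶
  (z¹⁸)⁶: (z²⁶) · z¹⁸ = z¹²

Answer: z¹²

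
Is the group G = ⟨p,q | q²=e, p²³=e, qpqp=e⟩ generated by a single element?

Every cyclic group is abelian. But p·q = pq while q·p = p²²q, so p·q ≠ q·p and G is not abelian. Hence G is not cyclic.

Answer: No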